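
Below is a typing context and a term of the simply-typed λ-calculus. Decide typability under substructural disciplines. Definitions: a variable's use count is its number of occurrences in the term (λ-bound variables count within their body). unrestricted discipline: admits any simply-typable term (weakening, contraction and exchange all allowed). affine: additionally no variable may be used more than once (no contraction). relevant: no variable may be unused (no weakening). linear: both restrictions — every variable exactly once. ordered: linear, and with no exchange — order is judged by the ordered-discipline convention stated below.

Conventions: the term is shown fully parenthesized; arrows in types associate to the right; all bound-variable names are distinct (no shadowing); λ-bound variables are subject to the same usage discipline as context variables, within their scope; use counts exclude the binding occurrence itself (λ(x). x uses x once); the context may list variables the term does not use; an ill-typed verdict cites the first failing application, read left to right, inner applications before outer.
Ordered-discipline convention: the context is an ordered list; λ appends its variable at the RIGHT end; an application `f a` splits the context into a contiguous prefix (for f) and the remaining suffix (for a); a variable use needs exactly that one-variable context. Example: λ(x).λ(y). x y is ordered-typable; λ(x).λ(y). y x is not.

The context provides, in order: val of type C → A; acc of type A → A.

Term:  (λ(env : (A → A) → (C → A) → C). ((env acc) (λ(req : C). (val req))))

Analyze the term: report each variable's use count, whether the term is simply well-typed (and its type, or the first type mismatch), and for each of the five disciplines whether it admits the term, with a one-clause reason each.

use counts: val: 1; acc: 1; env [bound]: 1; req [bound]: 1
order of uses: env, acc, val, req
typing: the term checks, with type ((A → A) → (C → A) → C) → C
ordered ✗ (no ordered split (uses run env, acc, val, req))
linear ✓ (single use per variable (val, acc, env, req))
affine ✓ (val, acc, env, req: no repeats, contraction unneeded)
relevant ✓ (at least one use each (val, acc, env, req))
unrestricted ✓ (typability at ((A → A) → (C → A) → C) → C is all that's needed)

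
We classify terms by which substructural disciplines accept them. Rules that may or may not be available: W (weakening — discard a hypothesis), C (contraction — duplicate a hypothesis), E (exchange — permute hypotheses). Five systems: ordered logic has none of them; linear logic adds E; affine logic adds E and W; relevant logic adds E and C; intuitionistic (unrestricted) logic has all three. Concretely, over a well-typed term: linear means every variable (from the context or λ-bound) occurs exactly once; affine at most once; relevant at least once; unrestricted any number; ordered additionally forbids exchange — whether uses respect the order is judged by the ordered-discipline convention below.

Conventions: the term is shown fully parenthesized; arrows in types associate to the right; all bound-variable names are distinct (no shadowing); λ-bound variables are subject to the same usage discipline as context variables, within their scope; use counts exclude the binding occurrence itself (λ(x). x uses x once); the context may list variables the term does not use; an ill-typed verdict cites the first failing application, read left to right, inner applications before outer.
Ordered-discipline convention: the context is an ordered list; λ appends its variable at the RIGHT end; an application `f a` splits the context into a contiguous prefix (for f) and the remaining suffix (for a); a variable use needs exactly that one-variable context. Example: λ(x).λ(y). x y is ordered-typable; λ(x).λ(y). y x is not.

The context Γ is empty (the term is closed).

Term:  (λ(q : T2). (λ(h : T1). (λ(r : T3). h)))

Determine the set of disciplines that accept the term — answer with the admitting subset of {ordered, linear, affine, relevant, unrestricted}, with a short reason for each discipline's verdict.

accepted by: affine, unrestricted
counts: q (bound) ×0; h (bound) ×1; r (bound) ×0
uses in reading order: h
typing: well-typed — term : T2 → T1 → T3 → T1
ordered: ✗, needs weakening: q, r unused
linear: ✗, needs weakening: q, r unused
affine: ✓, q, h, r: no repeats, contraction unneeded
relevant: ✗, needs weakening: q, r unused
unrestricted: ✓, typability at T2 → T1 → T3 → T1 is all that's needed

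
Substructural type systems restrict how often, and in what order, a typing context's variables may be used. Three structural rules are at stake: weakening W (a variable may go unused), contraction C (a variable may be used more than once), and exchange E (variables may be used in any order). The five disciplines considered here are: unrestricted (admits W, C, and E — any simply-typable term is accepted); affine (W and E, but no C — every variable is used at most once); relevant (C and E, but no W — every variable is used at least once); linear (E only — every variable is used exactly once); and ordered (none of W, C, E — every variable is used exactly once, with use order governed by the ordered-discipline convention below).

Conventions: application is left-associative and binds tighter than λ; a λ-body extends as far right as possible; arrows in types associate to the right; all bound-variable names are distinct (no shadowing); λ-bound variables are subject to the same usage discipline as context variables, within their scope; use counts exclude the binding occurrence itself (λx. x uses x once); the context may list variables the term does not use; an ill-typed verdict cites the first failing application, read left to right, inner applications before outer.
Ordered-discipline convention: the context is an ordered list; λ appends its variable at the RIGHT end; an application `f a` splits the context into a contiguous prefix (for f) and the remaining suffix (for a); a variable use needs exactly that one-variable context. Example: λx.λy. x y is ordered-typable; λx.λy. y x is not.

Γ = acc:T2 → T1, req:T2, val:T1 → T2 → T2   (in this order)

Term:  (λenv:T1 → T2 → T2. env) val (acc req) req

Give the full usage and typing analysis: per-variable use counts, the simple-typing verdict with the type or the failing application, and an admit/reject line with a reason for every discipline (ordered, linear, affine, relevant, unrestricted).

usage: acc=1; req=2; val=1; env (λ-bound)=1
left-to-right use order: env, val, acc, req, req
typing: well-typed — term : T2
ordered ✗ (uses contraction: req ×2)
linear ✗ (uses contraction: req ×2)
affine ✗ (uses contraction: req ×2)
relevant ✓ (every one of acc, req, val, env appears)
unrestricted ✓ (well-typed at T2; no restrictions here)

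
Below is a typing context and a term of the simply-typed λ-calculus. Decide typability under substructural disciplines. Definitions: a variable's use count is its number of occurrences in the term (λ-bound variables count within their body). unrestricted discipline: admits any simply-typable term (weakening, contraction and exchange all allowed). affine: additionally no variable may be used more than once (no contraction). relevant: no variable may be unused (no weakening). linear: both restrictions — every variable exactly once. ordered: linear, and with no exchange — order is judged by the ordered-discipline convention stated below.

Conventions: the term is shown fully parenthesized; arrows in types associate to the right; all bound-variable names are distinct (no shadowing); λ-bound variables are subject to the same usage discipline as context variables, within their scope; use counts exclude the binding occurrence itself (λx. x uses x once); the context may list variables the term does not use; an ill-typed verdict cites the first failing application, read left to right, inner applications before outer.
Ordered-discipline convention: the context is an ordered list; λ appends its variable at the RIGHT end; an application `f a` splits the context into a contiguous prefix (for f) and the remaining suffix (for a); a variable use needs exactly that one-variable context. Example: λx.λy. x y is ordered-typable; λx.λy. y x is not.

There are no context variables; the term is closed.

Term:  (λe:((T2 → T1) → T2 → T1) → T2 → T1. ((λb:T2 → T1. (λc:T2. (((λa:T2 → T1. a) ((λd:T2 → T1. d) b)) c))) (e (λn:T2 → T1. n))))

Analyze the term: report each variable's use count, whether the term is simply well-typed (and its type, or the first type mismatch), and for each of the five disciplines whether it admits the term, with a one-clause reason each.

variable uses: e (λ-bound) ×1; b (λ-bound) ×1; c (λ-bound) ×1; a (λ-bound) ×1; d (λ-bound) ×1; n (λ-bound) ×1
use order (left to right): a, d, b, c, e, n
typing: well-typed at (((T2 → T1) → T2 → T1) → T2 → T1) → T2 → T1
ordered ✓ (e, b, c, a, d, n once each; derivable with no W/C/E)
linear ✓ (e, b, c, a, d, n: one use apiece)
affine ✓ (e, b, c, a, d, n: no repeats, contraction unneeded)
relevant ✓ (none of e, b, c, a, d, n goes unused)
unrestricted ✓ (simply typable at (((T2 → T1) → T2 → T1) → T2 → T1) → T2 → T1; W, C, E all held)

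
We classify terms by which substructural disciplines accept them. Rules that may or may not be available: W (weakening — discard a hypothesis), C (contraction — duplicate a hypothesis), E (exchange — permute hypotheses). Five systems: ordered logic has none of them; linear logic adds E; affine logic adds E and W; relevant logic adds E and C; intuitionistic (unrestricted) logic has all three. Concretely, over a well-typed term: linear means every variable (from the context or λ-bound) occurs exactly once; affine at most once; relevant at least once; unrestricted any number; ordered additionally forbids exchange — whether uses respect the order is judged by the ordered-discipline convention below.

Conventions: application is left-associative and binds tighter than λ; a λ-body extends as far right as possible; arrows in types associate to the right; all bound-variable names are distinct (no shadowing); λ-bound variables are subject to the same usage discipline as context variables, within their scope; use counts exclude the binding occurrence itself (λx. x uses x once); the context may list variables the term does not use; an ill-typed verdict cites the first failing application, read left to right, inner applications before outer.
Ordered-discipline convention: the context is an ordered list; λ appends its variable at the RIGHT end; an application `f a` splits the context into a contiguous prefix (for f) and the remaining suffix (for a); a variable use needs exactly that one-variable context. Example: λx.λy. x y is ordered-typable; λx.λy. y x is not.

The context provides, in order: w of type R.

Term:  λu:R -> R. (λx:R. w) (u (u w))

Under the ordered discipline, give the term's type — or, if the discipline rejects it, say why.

not well-typed under ordered — uses contraction: w ×2, u ×2; needs weakening: x unused
use counts: w=2; u (λ-bound)=2; x (λ-bound)=0
uses in reading order: w, u, u, w
typing: well-typed — term : (R -> R) -> R
all disciplines: ordered ✗; linear ✗; affine ✗; relevant ✗; unrestricted ✓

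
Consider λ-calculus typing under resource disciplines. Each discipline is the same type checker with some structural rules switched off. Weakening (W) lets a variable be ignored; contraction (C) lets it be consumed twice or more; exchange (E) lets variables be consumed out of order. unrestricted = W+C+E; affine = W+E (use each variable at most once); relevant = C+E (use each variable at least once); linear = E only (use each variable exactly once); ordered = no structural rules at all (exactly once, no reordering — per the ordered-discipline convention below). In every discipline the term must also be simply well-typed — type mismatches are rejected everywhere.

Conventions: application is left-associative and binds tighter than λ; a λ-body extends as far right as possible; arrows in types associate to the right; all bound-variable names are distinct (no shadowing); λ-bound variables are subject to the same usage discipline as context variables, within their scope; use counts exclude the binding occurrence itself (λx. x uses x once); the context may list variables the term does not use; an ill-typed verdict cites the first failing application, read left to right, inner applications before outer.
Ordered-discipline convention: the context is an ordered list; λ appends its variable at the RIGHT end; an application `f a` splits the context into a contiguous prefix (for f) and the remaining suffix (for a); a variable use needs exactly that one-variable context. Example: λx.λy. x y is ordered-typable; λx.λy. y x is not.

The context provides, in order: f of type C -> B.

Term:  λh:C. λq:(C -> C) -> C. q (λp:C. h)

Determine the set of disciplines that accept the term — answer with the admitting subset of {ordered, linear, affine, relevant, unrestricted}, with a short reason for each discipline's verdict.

admitting disciplines: affine, unrestricted
variable uses: f=0, h (λ-bound)=1, q (λ-bound)=1, p (λ-bound)=0
use order (left to right): q, h
typing: the term checks, with type C -> ((C -> C) -> C) -> C
ordered: ✗, f, p left unused
linear: ✗, f, p left unused
affine: ✓, f, h, q, p: no repeats, contraction unneeded
relevant: ✗, f, p left unused
unrestricted: ✓, typability at C -> ((C -> C) -> C) -> C is all that's needed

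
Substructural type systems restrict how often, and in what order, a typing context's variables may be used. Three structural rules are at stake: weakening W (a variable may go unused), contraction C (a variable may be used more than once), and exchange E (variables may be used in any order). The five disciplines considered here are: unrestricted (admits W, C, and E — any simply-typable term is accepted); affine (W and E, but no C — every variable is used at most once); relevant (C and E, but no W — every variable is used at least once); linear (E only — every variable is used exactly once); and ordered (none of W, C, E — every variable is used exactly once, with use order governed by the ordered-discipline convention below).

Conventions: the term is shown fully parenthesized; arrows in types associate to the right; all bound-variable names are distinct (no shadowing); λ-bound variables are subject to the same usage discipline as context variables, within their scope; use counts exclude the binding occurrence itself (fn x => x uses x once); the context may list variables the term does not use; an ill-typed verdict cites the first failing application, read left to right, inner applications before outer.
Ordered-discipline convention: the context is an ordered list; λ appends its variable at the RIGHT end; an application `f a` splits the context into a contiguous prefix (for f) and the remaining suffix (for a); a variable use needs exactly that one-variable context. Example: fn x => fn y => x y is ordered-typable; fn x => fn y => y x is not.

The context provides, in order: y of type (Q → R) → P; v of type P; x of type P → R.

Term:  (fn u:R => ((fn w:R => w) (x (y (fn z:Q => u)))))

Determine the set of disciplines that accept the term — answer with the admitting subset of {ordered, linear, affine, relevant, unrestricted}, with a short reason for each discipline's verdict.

admitted in: affine, unrestricted
variable uses: y: 1, v: 0, x: 1, u (bound): 1, w (bound): 1, z (bound): 0
use order (left to right): w, x, y, u
typing: the term checks, with type R → R
ordered: ✗, v, z never used (weakening)
linear: ✗, v, z never used (weakening)
affine: ✓, at most one use each (y, v, x, u, w, z)
relevant: ✗, v, z never used (weakening)
unrestricted: ✓, type-checks (R → R) and nothing is barred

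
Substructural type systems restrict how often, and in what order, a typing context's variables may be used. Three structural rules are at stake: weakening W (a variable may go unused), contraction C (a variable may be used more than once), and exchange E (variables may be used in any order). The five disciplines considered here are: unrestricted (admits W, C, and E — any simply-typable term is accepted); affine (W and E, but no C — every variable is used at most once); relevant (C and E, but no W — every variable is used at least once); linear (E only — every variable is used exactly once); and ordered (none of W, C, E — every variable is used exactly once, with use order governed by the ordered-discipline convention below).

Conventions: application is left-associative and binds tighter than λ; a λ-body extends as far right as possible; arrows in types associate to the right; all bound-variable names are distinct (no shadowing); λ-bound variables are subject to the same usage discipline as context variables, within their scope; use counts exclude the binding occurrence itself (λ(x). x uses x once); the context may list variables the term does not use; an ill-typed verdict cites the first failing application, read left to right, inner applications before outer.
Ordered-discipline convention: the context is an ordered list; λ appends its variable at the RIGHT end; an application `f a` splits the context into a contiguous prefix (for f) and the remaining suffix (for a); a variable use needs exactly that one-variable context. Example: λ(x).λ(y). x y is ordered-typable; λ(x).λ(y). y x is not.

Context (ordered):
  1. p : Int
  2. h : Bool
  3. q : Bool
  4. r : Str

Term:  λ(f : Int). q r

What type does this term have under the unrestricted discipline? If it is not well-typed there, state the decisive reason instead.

not well-typed under unrestricted — not simply typable
use counts: p ×0, h ×0, q ×1, r ×1, f [bound] ×0
uses in reading order: q, r
typing: ill-typed: non-function type Bool applied to an argument
across the five disciplines: ordered ✗ | linear ✗ | affine ✗ | relevant ✗ | unrestricted ✗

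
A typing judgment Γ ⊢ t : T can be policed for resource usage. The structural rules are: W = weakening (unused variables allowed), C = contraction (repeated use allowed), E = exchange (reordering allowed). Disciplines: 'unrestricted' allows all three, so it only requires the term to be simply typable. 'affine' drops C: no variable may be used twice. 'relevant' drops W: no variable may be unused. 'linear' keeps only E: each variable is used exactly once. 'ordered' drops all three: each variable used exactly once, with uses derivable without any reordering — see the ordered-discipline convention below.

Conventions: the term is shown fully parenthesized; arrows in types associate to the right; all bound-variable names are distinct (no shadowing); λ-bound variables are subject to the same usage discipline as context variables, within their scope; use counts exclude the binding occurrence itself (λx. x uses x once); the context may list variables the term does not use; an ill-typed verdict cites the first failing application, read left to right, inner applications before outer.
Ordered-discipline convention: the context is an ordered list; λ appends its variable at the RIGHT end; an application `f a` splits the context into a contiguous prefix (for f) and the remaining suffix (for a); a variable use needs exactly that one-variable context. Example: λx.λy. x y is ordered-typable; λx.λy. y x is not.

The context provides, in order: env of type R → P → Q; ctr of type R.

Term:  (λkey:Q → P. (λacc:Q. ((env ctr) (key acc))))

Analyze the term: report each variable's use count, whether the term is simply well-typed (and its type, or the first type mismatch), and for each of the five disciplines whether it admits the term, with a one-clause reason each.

use counts: env=1; ctr=1; key (bound)=1; acc (bound)=1
left-to-right use order: env, ctr, key, acc
typing: ✓ — (Q → P) → Q → Q
ordered: ✓ — single-use (env, ctr, key, acc), ordered derivation ok
linear: ✓ — exactly-once usage across env, ctr, key, acc
affine: ✓ — none of env, ctr, key, acc used more than once
relevant: ✓ — every one of env, ctr, key, acc appears
unrestricted: ✓ — typability at (Q → P) → Q → Q is all that's needed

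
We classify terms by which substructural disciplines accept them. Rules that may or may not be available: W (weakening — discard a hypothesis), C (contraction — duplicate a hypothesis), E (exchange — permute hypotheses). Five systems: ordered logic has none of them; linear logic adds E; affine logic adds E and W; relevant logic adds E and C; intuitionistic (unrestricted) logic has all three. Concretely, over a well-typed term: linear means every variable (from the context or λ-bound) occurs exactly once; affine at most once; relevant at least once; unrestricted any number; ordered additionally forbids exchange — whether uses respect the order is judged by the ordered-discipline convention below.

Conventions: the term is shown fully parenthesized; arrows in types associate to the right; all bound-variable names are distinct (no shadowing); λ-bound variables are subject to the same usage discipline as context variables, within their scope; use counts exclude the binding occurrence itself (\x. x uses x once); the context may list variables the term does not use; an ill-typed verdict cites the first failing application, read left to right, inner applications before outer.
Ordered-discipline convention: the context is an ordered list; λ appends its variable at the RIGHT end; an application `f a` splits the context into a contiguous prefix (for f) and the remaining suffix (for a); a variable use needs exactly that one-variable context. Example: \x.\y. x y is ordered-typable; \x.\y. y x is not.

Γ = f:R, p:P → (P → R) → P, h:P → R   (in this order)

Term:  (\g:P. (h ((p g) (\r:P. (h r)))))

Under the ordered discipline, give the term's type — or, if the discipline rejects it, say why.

not well-typed under ordered — h ×2 used more than once (contraction); f left unused
use counts: f: 0×, p: 1×, h: 2×, g [bound]: 1×, r [bound]: 1×
left-to-right use order: h, p, g, h, r
typing: the term checks, with type P → R
per-discipline verdicts: ordered ✗; linear ✗; affine ✗; relevant ✗; unrestricted ✓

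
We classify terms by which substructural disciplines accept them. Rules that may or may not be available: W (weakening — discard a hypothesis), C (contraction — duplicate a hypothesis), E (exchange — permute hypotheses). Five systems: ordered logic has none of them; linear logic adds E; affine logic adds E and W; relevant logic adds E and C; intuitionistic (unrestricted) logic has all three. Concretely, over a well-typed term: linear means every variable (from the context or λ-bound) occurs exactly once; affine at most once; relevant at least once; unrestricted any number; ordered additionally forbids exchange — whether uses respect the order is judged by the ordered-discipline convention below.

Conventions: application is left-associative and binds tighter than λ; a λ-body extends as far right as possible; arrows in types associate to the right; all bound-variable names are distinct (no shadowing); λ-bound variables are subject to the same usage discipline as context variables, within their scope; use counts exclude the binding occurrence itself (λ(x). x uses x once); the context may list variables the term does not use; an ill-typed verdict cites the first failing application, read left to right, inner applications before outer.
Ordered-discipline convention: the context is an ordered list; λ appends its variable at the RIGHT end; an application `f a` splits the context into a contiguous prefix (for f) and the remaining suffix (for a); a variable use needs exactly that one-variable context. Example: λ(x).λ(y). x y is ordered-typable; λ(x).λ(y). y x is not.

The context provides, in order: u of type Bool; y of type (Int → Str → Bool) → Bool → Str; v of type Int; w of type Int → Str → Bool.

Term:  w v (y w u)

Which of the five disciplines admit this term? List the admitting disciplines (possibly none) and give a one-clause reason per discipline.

accepted by: relevant, unrestricted
variable uses: u ×1; y ×1; v ×1; w ×2
order of uses: w, v, y, w, u
typing: the term checks, with type Bool
ordered ✗ (w ×2 used more than once (contraction))
linear ✗ (w ×2 used more than once (contraction))
affine ✗ (w ×2 used more than once (contraction))
relevant ✓ (at least one use each (u, y, v, w))
unrestricted ✓ (typability at Bool is all that's needed)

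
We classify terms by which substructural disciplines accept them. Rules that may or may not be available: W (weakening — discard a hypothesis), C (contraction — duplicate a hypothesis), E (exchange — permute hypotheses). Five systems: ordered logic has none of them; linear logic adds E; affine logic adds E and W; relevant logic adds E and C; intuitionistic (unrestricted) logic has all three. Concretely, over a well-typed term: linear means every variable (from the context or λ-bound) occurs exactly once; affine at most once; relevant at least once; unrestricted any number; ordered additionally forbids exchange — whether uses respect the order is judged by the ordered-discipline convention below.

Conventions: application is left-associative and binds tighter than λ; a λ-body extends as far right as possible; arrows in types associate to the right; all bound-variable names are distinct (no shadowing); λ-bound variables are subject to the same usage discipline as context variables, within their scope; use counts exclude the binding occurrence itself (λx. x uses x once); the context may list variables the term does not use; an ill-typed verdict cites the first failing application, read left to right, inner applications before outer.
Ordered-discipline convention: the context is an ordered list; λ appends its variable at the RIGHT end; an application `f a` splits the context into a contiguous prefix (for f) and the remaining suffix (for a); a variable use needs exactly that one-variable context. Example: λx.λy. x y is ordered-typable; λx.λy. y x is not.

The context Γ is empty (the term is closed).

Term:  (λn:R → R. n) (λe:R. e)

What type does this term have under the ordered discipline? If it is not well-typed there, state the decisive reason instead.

term : R → R
use counts: n [bound] ×1; e [bound] ×1
use order (left to right): n, e
typing: well-typed — term : R → R
summary: ordered ✓ · linear ✓ · affine ✓ · relevant ✓ · unrestricted ✓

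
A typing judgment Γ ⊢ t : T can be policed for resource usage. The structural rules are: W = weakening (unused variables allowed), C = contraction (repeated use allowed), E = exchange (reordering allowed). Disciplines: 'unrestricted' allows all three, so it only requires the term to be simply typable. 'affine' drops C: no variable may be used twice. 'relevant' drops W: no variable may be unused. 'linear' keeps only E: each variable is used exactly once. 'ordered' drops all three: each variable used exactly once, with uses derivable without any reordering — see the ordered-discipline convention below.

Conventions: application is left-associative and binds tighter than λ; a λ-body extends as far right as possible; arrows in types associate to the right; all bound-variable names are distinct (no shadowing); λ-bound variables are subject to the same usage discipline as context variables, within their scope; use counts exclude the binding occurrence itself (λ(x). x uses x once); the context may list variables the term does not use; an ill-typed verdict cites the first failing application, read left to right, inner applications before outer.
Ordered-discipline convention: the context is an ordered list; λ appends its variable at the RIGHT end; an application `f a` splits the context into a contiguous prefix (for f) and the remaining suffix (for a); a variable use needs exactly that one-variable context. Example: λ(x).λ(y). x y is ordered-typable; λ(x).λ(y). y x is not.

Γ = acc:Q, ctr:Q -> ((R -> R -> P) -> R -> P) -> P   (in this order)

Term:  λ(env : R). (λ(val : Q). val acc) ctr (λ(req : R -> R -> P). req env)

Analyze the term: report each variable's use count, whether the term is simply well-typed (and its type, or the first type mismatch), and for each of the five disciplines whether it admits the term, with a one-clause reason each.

usage: acc: 1×; ctr: 1×; env (bound): 1×; val (bound): 1×; req (bound): 1×
order of uses: val, acc, ctr, req, env
typing: ill-typed: can't apply a value of type Q
ordered ✗ (not simply typable)
linear ✗ (fails simple typing)
affine ✗ (a type mismatch blocks all five)
relevant ✗ (the type mismatch rejects it)
unrestricted ✗ (not simply typable)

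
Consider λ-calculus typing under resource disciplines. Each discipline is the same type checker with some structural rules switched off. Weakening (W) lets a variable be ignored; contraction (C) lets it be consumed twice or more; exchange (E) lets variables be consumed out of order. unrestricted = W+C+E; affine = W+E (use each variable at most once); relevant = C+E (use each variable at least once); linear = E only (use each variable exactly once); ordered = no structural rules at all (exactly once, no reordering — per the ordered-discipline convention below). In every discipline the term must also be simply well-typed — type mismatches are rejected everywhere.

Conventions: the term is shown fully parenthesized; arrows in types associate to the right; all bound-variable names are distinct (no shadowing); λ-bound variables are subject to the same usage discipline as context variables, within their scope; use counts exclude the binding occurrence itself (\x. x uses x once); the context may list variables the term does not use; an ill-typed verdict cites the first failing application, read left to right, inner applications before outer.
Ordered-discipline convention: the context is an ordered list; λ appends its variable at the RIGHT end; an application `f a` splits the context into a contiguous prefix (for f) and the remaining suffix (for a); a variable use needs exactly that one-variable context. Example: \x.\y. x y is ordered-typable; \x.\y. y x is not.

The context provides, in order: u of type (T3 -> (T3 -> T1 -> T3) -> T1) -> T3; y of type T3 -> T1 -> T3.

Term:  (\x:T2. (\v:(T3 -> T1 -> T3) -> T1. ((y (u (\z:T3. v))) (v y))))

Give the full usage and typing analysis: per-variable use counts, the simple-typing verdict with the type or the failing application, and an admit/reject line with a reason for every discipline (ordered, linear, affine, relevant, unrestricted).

variable uses: u ×1; y ×2; x (bound) ×0; v (bound) ×2; z (bound) ×0
uses in reading order: y, u, v, v, y
typing: well-typed — term : T2 -> ((T3 -> T1 -> T3) -> T1) -> T3
ordered: ✗ — repeated use of y ×2, v ×2; needs weakening: x, z unused
linear: ✗ — repeated use of y ×2, v ×2; needs weakening: x, z unused
affine: ✗ — repeated use of y ×2, v ×2
relevant: ✗ — needs weakening: x, z unused
unrestricted: ✓ — well-typed at T2 -> ((T3 -> T1 -> T3) -> T1) -> T3; no restrictions here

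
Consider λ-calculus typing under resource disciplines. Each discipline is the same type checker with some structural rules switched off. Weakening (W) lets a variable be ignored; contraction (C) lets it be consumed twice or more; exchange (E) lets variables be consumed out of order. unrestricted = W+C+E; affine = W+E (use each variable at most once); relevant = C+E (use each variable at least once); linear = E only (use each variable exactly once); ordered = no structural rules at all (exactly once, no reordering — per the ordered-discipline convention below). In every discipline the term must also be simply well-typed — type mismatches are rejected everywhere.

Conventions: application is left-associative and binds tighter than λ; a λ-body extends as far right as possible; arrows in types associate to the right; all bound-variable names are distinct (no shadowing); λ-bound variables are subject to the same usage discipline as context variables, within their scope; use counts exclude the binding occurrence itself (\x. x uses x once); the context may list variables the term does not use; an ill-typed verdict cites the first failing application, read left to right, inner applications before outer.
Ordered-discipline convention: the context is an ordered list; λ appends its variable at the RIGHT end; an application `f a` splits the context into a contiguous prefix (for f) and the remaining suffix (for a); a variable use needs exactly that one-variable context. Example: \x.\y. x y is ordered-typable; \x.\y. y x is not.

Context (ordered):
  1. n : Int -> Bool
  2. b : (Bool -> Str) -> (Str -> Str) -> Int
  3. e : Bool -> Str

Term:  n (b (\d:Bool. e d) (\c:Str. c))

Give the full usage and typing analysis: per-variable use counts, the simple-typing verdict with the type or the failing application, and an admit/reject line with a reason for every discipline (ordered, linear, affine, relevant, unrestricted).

use counts: n ×1, b ×1, e ×1, d (bound) ×1, c (bound) ×1
left-to-right use order: n, b, e, d, c
typing: the term checks, with type Bool
ordered ✓ (n, b, e, d, c: once each, no exchange needed)
linear ✓ (n, b, e, d, c: one use apiece)
affine ✓ (at most one use each (n, b, e, d, c))
relevant ✓ (at least one use each (n, b, e, d, c))
unrestricted ✓ (simply typable at Bool; W, C, E all held)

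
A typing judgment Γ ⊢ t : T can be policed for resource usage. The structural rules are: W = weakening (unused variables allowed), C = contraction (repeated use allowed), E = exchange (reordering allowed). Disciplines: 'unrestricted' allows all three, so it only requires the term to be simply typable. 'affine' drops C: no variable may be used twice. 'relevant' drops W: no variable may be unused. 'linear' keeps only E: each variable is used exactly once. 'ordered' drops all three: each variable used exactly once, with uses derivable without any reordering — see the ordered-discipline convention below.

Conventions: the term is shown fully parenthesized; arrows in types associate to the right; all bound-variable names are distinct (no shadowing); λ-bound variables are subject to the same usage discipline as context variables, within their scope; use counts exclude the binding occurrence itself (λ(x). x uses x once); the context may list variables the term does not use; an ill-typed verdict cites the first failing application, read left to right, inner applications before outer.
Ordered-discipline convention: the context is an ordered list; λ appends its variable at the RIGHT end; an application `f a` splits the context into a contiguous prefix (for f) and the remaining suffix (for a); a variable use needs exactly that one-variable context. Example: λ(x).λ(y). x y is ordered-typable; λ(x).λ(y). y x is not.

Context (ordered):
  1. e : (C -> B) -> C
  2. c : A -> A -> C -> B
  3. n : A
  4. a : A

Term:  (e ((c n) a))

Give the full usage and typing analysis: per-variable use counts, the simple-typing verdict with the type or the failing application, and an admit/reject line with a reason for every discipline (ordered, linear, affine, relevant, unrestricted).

counts: e=1; c=1; n=1; a=1
left-to-right use order: e, c, n, a
typing: well-typed — term : C
ordered ✓ (e, c, n, a: once each, no exchange needed)
linear ✓ (each of e, c, n, a used exactly once)
affine ✓ (at most one use each (e, c, n, a))
relevant ✓ (none of e, c, n, a goes unused)
unrestricted ✓ (well-typed at C; no restrictions here)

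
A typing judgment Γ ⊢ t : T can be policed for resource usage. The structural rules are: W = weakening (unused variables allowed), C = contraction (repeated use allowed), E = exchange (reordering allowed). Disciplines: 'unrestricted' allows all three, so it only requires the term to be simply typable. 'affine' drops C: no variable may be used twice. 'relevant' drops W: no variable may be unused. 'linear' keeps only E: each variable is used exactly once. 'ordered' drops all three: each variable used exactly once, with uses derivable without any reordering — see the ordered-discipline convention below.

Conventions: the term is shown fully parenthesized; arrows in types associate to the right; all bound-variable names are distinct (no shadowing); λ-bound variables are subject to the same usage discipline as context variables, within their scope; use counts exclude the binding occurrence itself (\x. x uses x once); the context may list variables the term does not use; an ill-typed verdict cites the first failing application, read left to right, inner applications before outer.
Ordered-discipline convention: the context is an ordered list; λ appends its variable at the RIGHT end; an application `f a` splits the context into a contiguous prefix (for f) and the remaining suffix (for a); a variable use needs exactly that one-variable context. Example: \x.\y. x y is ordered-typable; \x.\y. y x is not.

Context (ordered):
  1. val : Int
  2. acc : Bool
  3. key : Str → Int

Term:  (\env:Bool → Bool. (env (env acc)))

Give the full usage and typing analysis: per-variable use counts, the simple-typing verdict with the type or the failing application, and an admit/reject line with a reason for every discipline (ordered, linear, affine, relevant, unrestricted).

use counts: val ×0; acc ×1; key ×0; env (λ-bound) ×2
uses in reading order: env, env, acc
typing: ✓ — (Bool → Bool) → Bool
ordered: ✗, repeated use of env ×2; val, key left unused
linear: ✗, repeated use of env ×2; val, key left unused
affine: ✗, repeated use of env ×2
relevant: ✗, val, key left unused
unrestricted: ✓, simply typable at (Bool → Bool) → Bool; W, C, E all held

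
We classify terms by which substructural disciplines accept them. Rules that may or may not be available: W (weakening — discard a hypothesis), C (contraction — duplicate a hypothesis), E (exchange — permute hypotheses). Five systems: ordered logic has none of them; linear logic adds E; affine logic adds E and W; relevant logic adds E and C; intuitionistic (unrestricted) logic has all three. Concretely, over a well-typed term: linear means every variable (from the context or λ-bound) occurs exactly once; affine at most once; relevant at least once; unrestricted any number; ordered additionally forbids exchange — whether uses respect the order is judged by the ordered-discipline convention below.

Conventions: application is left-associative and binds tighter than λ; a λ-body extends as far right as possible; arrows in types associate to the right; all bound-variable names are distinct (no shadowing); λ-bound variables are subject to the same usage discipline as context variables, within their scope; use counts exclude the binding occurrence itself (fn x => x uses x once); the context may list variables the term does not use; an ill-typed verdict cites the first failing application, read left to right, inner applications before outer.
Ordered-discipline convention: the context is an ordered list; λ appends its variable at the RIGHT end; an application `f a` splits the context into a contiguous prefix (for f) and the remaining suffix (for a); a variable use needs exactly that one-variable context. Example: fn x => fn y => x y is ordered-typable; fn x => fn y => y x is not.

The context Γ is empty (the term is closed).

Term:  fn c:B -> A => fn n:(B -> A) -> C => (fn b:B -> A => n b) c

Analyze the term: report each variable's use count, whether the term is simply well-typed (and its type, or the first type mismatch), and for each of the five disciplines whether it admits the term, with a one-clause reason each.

usage: c (bound)=1, n (bound)=1, b (bound)=1
order of uses: n, b, c
typing: ✓ — (B -> A) -> ((B -> A) -> C) -> C
ordered ✗ (no ordered split (uses run n, b, c))
linear ✓ (each of c, n, b used exactly once)
affine ✓ (no duplicate uses among c, n, b)
relevant ✓ (every one of c, n, b appears)
unrestricted ✓ (simply typable at (B -> A) -> ((B -> A) -> C) -> C; W, C, E all held)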